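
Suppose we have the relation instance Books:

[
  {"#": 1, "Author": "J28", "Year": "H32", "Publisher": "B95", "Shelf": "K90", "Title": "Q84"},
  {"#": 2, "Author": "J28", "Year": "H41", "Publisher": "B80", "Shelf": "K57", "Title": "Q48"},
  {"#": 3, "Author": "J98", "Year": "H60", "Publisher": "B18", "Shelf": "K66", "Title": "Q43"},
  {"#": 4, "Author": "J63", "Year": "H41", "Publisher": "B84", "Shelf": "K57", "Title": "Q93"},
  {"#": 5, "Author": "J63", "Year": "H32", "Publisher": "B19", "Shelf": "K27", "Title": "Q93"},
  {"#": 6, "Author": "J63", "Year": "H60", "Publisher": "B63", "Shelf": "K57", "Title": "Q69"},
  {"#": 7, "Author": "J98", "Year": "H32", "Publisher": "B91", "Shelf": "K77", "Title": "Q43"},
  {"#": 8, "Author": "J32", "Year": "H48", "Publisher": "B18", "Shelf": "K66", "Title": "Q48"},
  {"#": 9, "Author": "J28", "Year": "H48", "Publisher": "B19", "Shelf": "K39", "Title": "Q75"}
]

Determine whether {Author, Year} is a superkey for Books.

All 9 rows have distinct {Author, Year} values, so {Author, Year} → (all attributes) holds and {Author, Year} is a superkey.

Yes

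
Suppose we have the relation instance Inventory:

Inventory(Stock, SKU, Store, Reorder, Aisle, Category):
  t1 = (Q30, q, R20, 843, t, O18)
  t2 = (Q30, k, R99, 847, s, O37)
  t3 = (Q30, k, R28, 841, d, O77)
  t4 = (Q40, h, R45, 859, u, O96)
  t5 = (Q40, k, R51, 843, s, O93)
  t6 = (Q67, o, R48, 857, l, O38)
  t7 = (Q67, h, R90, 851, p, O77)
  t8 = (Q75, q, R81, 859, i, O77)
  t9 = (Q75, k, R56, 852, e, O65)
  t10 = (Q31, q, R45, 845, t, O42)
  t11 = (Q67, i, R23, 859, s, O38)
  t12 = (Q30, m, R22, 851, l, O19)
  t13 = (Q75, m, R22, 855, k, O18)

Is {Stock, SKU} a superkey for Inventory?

No

Rows 2 and 3 have the same {Stock, SKU} value (Stock=Q30, SKU=k) but are distinct tuples, so {Stock, SKU} does not determine every attribute — not a superkey.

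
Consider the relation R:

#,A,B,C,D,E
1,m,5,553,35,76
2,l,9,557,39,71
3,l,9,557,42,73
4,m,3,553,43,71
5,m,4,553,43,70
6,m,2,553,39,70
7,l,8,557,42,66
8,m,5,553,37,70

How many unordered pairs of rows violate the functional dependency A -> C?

A=m: all 5 rows agree on C — 0 pairs.
A=l: all 3 rows agree on C — 0 pairs.

0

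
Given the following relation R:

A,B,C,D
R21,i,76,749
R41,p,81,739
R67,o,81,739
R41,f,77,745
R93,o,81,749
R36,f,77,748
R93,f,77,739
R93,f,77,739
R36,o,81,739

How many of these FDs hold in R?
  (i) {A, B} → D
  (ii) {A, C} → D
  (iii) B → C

3

(i) {A, B} → D: every LHS value maps to a single RHS value — holds.
(ii) {A, C} → D: every LHS value maps to a single RHS value — holds.
(iii) B → C: every LHS value maps to a single RHS value — holds.
3 of the 3 dependencies hold.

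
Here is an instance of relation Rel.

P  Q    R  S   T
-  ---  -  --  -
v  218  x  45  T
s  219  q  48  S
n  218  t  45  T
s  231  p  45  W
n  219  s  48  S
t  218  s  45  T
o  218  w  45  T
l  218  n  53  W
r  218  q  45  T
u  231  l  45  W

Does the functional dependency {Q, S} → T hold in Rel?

(Q=218, S=45): 5 rows → T = T, T, T, T, T ✓
(Q=219, S=48): 2 rows → T = S, S ✓
(Q=231, S=45): 2 rows → T = W, W ✓
(Q=218, S=53): 1 row → T = W ✓
Every {Q, S} value is associated with a single T value, so {Q, S} → T holds.

Yes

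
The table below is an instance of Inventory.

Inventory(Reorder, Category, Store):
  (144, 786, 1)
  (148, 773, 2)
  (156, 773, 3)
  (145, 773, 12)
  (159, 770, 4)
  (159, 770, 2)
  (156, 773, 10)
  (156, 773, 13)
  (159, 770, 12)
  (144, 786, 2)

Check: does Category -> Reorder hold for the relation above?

No

Category=786: 2 rows → Reorder = 144, 144 ✓
Category=773: 5 rows → Reorder takes values {148, 156, 145} — violation
Category=770: 3 rows → Reorder = 159, 159, 159 ✓
Two rows agree on Category but differ on Reorder, so Category -> Reorder does not hold.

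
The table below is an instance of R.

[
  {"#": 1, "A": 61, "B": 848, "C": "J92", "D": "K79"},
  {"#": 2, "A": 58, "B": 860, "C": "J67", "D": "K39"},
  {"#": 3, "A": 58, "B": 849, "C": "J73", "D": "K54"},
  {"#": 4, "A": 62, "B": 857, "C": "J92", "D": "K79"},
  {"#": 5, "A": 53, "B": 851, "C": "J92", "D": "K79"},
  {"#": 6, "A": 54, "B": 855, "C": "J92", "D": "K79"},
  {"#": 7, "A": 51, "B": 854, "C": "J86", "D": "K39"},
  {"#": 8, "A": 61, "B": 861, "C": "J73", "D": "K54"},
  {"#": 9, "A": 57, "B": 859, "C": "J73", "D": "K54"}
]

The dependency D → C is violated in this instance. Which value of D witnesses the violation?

D=K79: rows 1, 4, 5, 6 → C = J92, J92, J92, J92 ✓
D=K39: rows 2, 7 → C takes values {J67, J86} — violation
D=K54: rows 3, 8, 9 → C = J73, J73, J73 ✓
The only D value with inconsistent C is D=K39.

K39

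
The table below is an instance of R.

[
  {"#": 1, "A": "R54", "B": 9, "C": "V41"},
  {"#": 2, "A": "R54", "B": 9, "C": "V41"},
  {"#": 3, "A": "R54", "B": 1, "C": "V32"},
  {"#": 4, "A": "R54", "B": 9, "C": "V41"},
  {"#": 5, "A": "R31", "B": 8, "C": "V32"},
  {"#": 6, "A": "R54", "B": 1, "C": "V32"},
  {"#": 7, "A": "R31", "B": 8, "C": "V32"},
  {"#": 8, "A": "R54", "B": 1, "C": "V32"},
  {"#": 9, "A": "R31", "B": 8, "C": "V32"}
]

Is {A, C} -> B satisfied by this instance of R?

Yes

(A=R54, C=V41): rows 1, 2, 4 → B = 9, 9, 9 ✓
(A=R54, C=V32): rows 3, 6, 8 → B = 1, 1, 1 ✓
(A=R31, C=V32): rows 5, 7, 9 → B = 8, 8, 8 ✓
Every {A, C} value is associated with a single B value, so {A, C} -> B holds.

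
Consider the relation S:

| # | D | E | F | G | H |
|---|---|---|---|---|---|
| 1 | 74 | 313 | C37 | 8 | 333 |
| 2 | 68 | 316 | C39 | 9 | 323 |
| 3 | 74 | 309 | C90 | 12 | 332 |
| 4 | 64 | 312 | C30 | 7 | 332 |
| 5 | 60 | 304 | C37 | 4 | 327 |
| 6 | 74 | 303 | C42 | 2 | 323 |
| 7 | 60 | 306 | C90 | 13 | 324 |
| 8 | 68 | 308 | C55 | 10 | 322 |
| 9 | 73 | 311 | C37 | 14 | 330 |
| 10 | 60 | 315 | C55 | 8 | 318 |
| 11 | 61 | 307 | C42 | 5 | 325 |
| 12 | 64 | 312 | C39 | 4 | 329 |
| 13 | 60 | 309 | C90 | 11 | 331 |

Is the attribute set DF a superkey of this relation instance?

No

Rows 7 and 13 have the same DF value (D=60, F=C90) but are distinct tuples, so DF does not determine every attribute — not a superkey.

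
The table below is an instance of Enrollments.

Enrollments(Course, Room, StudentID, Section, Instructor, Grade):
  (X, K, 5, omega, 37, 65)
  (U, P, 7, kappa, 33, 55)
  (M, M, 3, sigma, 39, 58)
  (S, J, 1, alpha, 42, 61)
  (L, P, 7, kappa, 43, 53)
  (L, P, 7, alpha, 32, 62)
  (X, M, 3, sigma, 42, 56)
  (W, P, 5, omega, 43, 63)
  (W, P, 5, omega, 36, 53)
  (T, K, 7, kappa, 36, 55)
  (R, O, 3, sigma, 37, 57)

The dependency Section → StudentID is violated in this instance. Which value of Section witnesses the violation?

alpha

Section=omega: 3 rows → StudentID = 5, 5, 5 ✓
Section=kappa: 3 rows → StudentID = 7, 7, 7 ✓
Section=sigma: 3 rows → StudentID = 3, 3, 3 ✓
Section=alpha: 2 rows → StudentID takes values {1, 7} — violation
The only Section value with inconsistent StudentID is Section=alpha.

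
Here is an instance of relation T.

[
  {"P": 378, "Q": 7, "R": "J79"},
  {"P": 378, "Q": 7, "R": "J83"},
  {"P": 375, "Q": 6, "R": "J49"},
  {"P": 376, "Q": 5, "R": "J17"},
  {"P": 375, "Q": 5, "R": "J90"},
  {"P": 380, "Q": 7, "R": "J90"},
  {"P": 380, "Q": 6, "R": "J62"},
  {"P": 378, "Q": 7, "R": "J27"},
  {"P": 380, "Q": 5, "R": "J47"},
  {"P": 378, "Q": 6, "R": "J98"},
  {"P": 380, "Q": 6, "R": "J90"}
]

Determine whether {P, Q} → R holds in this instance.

No

(P=378, Q=7): 3 rows → R takes values {J79, J83, J27} — violation
(P=375, Q=6): 1 row → R = J49 ✓
(P=376, Q=5): 1 row → R = J17 ✓
(P=375, Q=5): 1 row → R = J90 ✓
(P=380, Q=7): 1 row → R = J90 ✓
(P=380, Q=6): 2 rows → R takes values {J62, J90} — violation
(P=380, Q=5): 1 row → R = J47 ✓
(P=378, Q=6): 1 row → R = J98 ✓
Two rows agree on {P, Q} but differ on R, so {P, Q} → R does not hold.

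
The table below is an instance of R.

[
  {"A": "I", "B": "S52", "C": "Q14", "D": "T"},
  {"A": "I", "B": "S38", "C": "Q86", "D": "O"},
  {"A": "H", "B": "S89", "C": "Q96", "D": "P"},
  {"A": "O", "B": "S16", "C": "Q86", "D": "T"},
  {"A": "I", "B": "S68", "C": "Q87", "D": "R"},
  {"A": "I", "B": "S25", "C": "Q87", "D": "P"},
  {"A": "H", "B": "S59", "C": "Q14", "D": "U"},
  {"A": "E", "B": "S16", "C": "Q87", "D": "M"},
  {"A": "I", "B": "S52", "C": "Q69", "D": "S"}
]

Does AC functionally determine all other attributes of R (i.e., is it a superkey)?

Two distinct rows share (A=I, C=Q87), so AC does not determine every attribute — not a superkey.

No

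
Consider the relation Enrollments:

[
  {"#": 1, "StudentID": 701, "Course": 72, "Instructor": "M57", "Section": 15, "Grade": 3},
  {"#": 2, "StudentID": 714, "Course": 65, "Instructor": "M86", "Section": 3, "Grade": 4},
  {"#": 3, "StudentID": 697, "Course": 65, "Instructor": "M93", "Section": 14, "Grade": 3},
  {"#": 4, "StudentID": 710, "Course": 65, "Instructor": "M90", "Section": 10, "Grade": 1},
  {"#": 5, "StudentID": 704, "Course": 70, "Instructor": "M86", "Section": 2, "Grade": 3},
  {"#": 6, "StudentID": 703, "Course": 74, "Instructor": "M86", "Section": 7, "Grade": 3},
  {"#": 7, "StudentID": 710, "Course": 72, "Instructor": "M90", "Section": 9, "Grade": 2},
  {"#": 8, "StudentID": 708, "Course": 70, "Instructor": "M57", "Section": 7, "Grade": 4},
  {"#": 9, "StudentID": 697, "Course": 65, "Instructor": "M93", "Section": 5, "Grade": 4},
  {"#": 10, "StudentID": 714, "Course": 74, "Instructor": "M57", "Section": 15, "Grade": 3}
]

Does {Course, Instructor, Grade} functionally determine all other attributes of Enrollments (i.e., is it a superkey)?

All 10 rows have distinct {Course, Instructor, Grade} values, so {Course, Instructor, Grade} → (all attributes) holds and {Course, Instructor, Grade} is a superkey.

Yes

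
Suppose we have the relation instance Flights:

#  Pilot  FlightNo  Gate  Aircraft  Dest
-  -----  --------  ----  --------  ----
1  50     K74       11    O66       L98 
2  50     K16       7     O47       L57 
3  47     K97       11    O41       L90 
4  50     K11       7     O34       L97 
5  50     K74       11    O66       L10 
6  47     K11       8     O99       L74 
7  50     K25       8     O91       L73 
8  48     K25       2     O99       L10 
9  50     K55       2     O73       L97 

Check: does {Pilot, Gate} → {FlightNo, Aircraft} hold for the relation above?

(Pilot=50, Gate=11): rows 1, 5 → {FlightNo,Aircraft} = (K74, O66), (K74, O66) ✓
(Pilot=50, Gate=7): rows 2, 4 → {FlightNo,Aircraft} takes values {(K16, O47), (K11, O34)} — violation
(Pilot=47, Gate=11): row 3 → {FlightNo,Aircraft} = (K97, O41) ✓
(Pilot=47, Gate=8): row 6 → {FlightNo,Aircraft} = (K11, O99) ✓
(Pilot=50, Gate=8): row 7 → {FlightNo,Aircraft} = (K25, O91) ✓
(Pilot=48, Gate=2): row 8 → {FlightNo,Aircraft} = (K25, O99) ✓
(Pilot=50, Gate=2): row 9 → {FlightNo,Aircraft} = (K55, O73) ✓
Two rows agree on {Pilot, Gate} but differ on {FlightNo, Aircraft}, so {Pilot, Gate} → {FlightNo, Aircraft} does not hold.

No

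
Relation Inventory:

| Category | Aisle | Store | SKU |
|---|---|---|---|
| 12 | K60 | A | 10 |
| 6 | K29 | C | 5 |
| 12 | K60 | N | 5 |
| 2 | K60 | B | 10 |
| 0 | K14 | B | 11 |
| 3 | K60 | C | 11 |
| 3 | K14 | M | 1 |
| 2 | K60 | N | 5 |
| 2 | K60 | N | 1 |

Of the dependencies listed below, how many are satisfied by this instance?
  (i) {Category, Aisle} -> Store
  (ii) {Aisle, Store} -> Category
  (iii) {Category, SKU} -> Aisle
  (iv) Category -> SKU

1

(i) {Category, Aisle} -> Store: (Category=12, Aisle=K60): 2 rows → Store takes values {A, N} — violation; (Category=2, Aisle=K60): 3 rows → Store takes values {B, N} — violation — fails.
(ii) {Aisle, Store} -> Category: (Aisle=K60, Store=N): 3 rows → Category takes values {12, 2} — violation — fails.
(iii) {Category, SKU} -> Aisle: every LHS value maps to a single RHS value — holds.
(iv) Category -> SKU: Category=12: 2 rows → SKU takes values {10, 5} — violation; Category=2: 3 rows → SKU takes values {10, 5, 1} — violation; Category=3: 2 rows → SKU takes values {11, 1} — violation — fails.
1 of the 4 dependencies holds.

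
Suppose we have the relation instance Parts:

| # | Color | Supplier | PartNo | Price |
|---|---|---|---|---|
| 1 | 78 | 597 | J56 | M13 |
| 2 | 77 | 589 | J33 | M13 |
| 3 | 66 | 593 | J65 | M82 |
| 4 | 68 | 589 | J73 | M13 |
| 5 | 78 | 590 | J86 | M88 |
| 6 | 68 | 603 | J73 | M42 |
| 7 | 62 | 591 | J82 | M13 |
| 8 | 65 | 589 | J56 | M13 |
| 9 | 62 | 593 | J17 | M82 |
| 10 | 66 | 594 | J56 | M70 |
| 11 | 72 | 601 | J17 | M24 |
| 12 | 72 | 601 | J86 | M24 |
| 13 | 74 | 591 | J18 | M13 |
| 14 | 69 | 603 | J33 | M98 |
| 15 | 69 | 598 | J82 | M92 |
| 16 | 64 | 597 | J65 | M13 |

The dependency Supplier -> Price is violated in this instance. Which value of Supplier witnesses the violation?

603

Supplier=597: rows 1, 16 → Price = M13, M13 ✓
Supplier=589: rows 2, 4, 8 → Price = M13, M13, M13 ✓
Supplier=593: rows 3, 9 → Price = M82, M82 ✓
Supplier=590: row 5 → Price = M88 ✓
Supplier=603: rows 6, 14 → Price takes values {M42, M98} — violation
Supplier=591: rows 7, 13 → Price = M13, M13 ✓
Supplier=594: row 10 → Price = M70 ✓
Supplier=601: rows 11, 12 → Price = M24, M24 ✓
Supplier=598: row 15 → Price = M92 ✓
The only Supplier value with inconsistent Price is Supplier=603.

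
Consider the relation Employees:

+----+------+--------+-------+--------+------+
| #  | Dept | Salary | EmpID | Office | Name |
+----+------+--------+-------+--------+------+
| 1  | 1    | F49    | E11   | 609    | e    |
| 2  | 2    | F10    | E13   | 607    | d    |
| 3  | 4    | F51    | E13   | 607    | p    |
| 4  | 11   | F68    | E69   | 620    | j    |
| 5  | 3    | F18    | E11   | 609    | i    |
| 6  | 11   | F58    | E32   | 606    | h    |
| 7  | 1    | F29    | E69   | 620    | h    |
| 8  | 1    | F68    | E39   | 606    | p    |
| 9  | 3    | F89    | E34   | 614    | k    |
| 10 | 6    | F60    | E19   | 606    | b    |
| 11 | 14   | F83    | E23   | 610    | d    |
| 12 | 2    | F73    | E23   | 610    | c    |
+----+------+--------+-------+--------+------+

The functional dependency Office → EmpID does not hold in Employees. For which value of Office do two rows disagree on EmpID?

Office=609: rows 1, 5 → EmpID = E11, E11 ✓
Office=607: rows 2, 3 → EmpID = E13, E13 ✓
Office=620: rows 4, 7 → EmpID = E69, E69 ✓
Office=606: rows 6, 8, 10 → EmpID takes values {E32, E39, E19} — violation
Office=614: row 9 → EmpID = E34 ✓
Office=610: rows 11, 12 → EmpID = E23, E23 ✓
The only Office value with inconsistent EmpID is Office=606.

606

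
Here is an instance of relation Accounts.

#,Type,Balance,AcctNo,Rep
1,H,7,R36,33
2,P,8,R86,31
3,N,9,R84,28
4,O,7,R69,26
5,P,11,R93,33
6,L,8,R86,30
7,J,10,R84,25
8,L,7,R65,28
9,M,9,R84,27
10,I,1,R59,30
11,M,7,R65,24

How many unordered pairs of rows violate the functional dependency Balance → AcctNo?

Balance=7: violating pairs (1,4), (1,8), (1,11), (4,8), (4,11) — 5 pairs.
Balance=8: all 2 rows agree on AcctNo — 0 pairs.
Balance=9: all 2 rows agree on AcctNo — 0 pairs.

5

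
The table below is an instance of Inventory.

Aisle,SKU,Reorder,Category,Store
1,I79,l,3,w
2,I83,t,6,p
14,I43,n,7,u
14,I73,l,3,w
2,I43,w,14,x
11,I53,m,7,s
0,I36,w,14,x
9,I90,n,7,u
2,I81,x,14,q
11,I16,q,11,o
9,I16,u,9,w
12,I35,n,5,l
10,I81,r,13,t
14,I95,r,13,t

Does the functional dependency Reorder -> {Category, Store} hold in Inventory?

No

Reorder=l: 2 rows → {Category,Store} = (3, w), (3, w) ✓
Reorder=t: 1 row → {Category,Store} = (6, p) ✓
Reorder=n: 3 rows → {Category,Store} takes values {(7, u), (5, l)} — violation
Reorder=w: 2 rows → {Category,Store} = (14, x), (14, x) ✓
Reorder=m: 1 row → {Category,Store} = (7, s) ✓
Reorder=x: 1 row → {Category,Store} = (14, q) ✓
Reorder=q: 1 row → {Category,Store} = (11, o) ✓
Reorder=u: 1 row → {Category,Store} = (9, w) ✓
Reorder=r: 2 rows → {Category,Store} = (13, t), (13, t) ✓
Two rows agree on Reorder but differ on {Category, Store}, so Reorder -> {Category, Store} does not hold.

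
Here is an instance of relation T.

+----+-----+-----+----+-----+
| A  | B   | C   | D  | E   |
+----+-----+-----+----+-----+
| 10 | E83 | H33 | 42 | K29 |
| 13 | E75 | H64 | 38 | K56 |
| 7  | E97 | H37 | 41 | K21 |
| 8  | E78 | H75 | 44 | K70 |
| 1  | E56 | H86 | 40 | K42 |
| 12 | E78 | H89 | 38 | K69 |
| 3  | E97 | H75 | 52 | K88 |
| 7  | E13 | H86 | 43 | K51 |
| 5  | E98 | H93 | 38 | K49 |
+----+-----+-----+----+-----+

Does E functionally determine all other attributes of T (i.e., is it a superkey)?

All 9 rows have distinct E values, so E → (all attributes) holds and E is a superkey.

Yes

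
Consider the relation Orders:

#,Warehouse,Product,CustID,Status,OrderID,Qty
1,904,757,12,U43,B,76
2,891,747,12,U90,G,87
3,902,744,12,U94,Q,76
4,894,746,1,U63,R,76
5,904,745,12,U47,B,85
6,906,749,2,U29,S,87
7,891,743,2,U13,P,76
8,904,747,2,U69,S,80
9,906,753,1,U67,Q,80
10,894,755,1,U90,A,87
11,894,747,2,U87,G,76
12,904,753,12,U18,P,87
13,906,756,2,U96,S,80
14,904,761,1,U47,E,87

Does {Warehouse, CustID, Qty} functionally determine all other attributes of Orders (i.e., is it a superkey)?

All 14 rows have distinct {Warehouse, CustID, Qty} values, so {Warehouse, CustID, Qty} → (all attributes) holds and {Warehouse, CustID, Qty} is a superkey.

Yes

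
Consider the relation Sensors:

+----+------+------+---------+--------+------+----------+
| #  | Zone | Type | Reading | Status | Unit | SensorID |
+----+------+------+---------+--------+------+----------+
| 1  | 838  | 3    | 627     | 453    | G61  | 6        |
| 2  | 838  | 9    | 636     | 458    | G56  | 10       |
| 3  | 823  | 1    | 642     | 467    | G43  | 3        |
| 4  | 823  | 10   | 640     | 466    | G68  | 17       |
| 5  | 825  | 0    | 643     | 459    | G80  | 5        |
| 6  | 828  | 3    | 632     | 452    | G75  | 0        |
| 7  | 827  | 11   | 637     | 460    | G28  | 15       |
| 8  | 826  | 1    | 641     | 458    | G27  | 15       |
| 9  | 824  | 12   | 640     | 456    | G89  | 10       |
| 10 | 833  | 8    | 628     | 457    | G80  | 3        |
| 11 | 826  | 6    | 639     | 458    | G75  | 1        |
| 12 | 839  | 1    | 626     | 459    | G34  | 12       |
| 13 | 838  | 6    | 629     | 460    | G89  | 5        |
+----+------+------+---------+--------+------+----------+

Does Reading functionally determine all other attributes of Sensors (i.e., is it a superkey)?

No

Rows 4 and 9 have the same Reading value Reading=640 but are distinct tuples, so Reading does not determine every attribute — not a superkey.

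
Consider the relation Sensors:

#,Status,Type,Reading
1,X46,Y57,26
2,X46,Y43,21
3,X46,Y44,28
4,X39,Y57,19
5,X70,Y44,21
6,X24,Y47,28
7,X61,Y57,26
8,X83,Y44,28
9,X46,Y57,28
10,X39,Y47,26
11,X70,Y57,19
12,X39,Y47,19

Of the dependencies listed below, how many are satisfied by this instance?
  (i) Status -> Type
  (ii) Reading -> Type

0

(i) Status -> Type: Status=X46: rows 1, 2, 3, 9 → Type takes values {Y57, Y43, Y44} — violation; Status=X39: rows 4, 10, 12 → Type takes values {Y57, Y47} — violation; Status=X70: rows 5, 11 → Type takes values {Y44, Y57} — violation — fails.
(ii) Reading -> Type: Reading=26: rows 1, 7, 10 → Type takes values {Y57, Y47} — violation; Reading=21: rows 2, 5 → Type takes values {Y43, Y44} — violation; Reading=28: rows 3, 6, 8, 9 → Type takes values {Y44, Y47, Y57} — violation; Reading=19: rows 4, 11, 12 → Type takes values {Y57, Y47} — violation — fails.
None of the 2 dependencies hold.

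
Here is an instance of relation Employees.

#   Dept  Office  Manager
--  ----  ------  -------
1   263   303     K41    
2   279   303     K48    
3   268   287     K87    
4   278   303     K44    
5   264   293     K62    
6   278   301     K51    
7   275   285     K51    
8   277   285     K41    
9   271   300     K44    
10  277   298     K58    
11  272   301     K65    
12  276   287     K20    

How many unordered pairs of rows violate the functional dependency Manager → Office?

Manager=K41: violating pairs (1,8) — 1 pair.
Manager=K44: violating pairs (4,9) — 1 pair.
Manager=K51: violating pairs (6,7) — 1 pair.

3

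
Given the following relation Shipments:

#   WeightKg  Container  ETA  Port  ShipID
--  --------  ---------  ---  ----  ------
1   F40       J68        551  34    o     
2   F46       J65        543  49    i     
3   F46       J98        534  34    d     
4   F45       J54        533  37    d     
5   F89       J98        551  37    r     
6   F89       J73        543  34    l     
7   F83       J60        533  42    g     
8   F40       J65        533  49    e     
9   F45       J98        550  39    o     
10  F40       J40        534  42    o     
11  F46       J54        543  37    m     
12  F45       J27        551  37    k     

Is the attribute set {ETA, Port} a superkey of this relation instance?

Rows 5 and 12 have the same {ETA, Port} value (ETA=551, Port=37) but are distinct tuples, so {ETA, Port} does not determine every attribute — not a superkey.

No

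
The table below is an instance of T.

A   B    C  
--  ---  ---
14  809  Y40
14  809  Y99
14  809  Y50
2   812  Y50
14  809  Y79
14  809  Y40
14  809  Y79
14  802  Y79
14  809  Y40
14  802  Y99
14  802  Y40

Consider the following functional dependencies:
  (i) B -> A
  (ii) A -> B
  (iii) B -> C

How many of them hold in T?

(i) B -> A: every LHS value maps to a single RHS value — holds.
(ii) A -> B: A=14: 10 rows → B takes values {809, 802} — violation — fails.
(iii) B -> C: B=809: 7 rows → C takes values {Y40, Y99, Y50, Y79} — violation; B=802: 3 rows → C takes values {Y79, Y99, Y40} — violation — fails.
1 of the 3 dependencies holds.

1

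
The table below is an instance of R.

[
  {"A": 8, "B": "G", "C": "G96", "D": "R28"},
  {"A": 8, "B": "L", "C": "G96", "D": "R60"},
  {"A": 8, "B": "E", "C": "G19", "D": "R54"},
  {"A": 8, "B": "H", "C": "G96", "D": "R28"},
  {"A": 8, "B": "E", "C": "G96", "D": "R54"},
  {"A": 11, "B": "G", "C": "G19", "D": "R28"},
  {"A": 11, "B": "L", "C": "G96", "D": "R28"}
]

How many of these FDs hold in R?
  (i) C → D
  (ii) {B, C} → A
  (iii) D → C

(i) C → D: C=G96: 5 rows → D takes values {R28, R60, R54} — violation; C=G19: 2 rows → D takes values {R54, R28} — violation — fails.
(ii) {B, C} → A: (B=L, C=G96): 2 rows → A takes values {8, 11} — violation — fails.
(iii) D → C: D=R28: 4 rows → C takes values {G96, G19} — violation; D=R54: 2 rows → C takes values {G19, G96} — violation — fails.
None of the 3 dependencies hold.

0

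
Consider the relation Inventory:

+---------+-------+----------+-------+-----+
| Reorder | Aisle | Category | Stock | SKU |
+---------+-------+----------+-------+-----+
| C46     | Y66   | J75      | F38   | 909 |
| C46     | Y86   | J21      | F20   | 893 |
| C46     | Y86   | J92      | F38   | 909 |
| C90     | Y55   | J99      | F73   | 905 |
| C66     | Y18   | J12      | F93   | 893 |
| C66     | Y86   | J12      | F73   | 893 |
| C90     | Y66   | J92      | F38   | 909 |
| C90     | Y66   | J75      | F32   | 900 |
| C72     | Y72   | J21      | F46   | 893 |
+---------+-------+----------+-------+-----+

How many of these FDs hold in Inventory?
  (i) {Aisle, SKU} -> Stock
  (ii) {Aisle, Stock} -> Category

0

(i) {Aisle, SKU} -> Stock: (Aisle=Y86, SKU=893): 2 rows → Stock takes values {F20, F73} — violation — fails.
(ii) {Aisle, Stock} -> Category: (Aisle=Y66, Stock=F38): 2 rows → Category takes values {J75, J92} — violation — fails.
None of the 2 dependencies hold.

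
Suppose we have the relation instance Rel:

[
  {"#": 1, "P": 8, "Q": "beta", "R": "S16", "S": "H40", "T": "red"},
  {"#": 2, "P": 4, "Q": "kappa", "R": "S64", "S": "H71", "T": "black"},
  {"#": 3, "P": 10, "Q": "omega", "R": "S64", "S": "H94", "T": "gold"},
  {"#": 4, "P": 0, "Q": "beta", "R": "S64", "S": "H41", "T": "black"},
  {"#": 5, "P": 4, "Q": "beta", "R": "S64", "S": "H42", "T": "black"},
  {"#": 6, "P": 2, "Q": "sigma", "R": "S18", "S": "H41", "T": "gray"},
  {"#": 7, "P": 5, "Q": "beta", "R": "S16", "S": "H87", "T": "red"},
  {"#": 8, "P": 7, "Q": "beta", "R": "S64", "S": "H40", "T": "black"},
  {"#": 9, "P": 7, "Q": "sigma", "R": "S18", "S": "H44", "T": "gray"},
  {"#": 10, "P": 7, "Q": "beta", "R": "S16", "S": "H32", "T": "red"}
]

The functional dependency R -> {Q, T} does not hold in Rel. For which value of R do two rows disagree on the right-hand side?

R=S16: rows 1, 7, 10 → {Q,T} = (beta, red), (beta, red), (beta, red) ✓
R=S64: rows 2, 3, 4, 5, 8 → {Q,T} takes values {(kappa, black), (omega, gold), (beta, black)} — violation
R=S18: rows 6, 9 → {Q,T} = (sigma, gray), (sigma, gray) ✓
The only R value with inconsistent RHS is R=S64.

S64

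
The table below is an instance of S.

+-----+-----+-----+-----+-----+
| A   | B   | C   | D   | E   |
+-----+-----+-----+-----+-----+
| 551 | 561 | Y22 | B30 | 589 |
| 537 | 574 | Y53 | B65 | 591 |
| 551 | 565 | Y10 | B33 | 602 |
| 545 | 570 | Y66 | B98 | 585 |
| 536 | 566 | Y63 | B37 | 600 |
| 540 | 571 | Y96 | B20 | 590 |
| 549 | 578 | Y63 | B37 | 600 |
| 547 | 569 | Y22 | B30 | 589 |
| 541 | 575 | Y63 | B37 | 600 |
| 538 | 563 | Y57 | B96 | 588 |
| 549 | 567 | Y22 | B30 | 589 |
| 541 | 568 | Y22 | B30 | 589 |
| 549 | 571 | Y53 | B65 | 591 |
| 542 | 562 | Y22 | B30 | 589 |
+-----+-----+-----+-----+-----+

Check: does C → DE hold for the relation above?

Yes

C=Y22: 5 rows → {D,E} = (B30, 589), (B30, 589), (B30, 589), (B30, 589), (B30, 589) ✓
C=Y53: 2 rows → {D,E} = (B65, 591), (B65, 591) ✓
C=Y10: 1 row → {D,E} = (B33, 602) ✓
C=Y66: 1 row → {D,E} = (B98, 585) ✓
C=Y63: 3 rows → {D,E} = (B37, 600), (B37, 600), (B37, 600) ✓
C=Y96: 1 row → {D,E} = (B20, 590) ✓
C=Y57: 1 row → {D,E} = (B96, 588) ✓
Every C value is associated with a single DE value, so C → DE holds.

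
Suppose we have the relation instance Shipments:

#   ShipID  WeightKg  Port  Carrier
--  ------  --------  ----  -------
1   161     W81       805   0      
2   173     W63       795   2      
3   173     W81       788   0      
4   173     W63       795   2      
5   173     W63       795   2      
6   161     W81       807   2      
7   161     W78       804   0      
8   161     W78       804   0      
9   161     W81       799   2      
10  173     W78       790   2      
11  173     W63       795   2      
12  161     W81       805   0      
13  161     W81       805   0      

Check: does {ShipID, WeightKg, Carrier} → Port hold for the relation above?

(ShipID=161, WeightKg=W81, Carrier=0): rows 1, 12, 13 → Port = 805, 805, 805 ✓
(ShipID=173, WeightKg=W63, Carrier=2): rows 2, 4, 5, 11 → Port = 795, 795, 795, 795 ✓
(ShipID=173, WeightKg=W81, Carrier=0): row 3 → Port = 788 ✓
(ShipID=161, WeightKg=W81, Carrier=2): rows 6, 9 → Port takes values {807, 799} — violation
(ShipID=161, WeightKg=W78, Carrier=0): rows 7, 8 → Port = 804, 804 ✓
(ShipID=173, WeightKg=W78, Carrier=2): row 10 → Port = 790 ✓
Two rows agree on {ShipID, WeightKg, Carrier} but differ on Port, so {ShipID, WeightKg, Carrier} → Port does not hold.

No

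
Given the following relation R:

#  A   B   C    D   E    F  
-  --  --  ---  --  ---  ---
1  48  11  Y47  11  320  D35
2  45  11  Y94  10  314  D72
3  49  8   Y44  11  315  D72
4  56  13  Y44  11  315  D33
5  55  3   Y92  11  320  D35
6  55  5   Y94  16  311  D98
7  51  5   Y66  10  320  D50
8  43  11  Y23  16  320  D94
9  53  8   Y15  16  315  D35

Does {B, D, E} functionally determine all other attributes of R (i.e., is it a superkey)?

All 9 rows have distinct {B, D, E} values, so {B, D, E} → (all attributes) holds and {B, D, E} is a superkey.

Yes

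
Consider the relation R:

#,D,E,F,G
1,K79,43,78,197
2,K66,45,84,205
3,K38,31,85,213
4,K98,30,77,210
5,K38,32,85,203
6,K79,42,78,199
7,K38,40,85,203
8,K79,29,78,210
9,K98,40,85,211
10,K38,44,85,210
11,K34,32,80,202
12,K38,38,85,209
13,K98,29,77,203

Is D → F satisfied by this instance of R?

No

D=K79: rows 1, 6, 8 → F = 78, 78, 78 ✓
D=K66: row 2 → F = 84 ✓
D=K38: rows 3, 5, 7, 10, 12 → F = 85, 85, 85, 85, 85 ✓
D=K98: rows 4, 9, 13 → F takes values {77, 85} — violation
D=K34: row 11 → F = 80 ✓
Two rows agree on D but differ on F, so D → F does not hold.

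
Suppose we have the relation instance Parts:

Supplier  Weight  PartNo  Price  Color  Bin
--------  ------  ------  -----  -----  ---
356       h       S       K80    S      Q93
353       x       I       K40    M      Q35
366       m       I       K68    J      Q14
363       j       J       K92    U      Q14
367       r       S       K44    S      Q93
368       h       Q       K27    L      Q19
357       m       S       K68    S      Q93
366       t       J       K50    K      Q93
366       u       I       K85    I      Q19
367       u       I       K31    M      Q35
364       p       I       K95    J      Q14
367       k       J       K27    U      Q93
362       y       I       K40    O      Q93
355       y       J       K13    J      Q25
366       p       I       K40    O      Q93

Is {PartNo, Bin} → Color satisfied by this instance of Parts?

(PartNo=S, Bin=Q93): 3 rows → Color = S, S, S ✓
(PartNo=I, Bin=Q35): 2 rows → Color = M, M ✓
(PartNo=I, Bin=Q14): 2 rows → Color = J, J ✓
(PartNo=J, Bin=Q14): 1 row → Color = U ✓
(PartNo=Q, Bin=Q19): 1 row → Color = L ✓
(PartNo=J, Bin=Q93): 2 rows → Color takes values {K, U} — violation
(PartNo=I, Bin=Q19): 1 row → Color = I ✓
(PartNo=I, Bin=Q93): 2 rows → Color = O, O ✓
(PartNo=J, Bin=Q25): 1 row → Color = J ✓
Two rows agree on {PartNo, Bin} but differ on Color, so {PartNo, Bin} → Color does not hold.

No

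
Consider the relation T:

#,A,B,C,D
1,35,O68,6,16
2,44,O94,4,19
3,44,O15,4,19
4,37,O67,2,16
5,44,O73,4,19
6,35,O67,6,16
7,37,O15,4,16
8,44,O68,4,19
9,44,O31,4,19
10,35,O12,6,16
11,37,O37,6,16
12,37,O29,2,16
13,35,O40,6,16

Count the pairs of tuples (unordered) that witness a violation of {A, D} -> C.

(A=35, D=16): all 4 rows agree on C — 0 pairs.
(A=44, D=19): all 5 rows agree on C — 0 pairs.
(A=37, D=16): violating pairs (4,7), (4,11), (7,11), (7,12), (11,12) — 5 pairs.

5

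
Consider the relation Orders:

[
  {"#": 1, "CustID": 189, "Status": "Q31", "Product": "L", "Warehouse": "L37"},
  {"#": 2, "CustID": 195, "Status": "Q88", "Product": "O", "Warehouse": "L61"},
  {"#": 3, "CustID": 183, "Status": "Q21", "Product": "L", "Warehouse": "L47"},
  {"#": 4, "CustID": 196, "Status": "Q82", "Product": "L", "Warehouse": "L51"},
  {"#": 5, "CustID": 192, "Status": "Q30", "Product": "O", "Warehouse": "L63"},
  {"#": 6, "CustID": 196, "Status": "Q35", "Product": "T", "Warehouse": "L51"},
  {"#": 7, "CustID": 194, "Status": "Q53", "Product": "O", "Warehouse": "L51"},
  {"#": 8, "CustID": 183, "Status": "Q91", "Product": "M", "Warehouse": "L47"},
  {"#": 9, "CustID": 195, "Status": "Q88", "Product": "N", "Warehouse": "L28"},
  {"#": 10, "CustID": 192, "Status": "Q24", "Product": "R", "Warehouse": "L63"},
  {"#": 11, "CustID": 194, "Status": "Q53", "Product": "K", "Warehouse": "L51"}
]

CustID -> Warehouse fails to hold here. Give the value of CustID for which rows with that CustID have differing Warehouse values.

CustID=189: row 1 → Warehouse = L37 ✓
CustID=195: rows 2, 9 → Warehouse takes values {L61, L28} — violation
CustID=183: rows 3, 8 → Warehouse = L47, L47 ✓
CustID=196: rows 4, 6 → Warehouse = L51, L51 ✓
CustID=192: rows 5, 10 → Warehouse = L63, L63 ✓
CustID=194: rows 7, 11 → Warehouse = L51, L51 ✓
The only CustID value with inconsistent Warehouse is CustID=195.

195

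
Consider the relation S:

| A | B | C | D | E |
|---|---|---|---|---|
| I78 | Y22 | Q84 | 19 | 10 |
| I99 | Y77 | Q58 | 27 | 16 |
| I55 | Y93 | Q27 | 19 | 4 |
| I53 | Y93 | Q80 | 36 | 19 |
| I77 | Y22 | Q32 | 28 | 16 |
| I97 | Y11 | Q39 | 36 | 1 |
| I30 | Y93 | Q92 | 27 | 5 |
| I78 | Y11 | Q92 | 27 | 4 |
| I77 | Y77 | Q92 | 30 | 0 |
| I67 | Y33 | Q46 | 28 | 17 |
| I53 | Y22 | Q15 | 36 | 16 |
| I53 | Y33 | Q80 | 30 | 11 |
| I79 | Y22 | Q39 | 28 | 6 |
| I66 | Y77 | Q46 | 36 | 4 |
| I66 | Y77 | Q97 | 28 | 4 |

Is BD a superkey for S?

No

Two distinct rows share (B=Y22, D=28), so BD does not determine every attribute — not a superkey.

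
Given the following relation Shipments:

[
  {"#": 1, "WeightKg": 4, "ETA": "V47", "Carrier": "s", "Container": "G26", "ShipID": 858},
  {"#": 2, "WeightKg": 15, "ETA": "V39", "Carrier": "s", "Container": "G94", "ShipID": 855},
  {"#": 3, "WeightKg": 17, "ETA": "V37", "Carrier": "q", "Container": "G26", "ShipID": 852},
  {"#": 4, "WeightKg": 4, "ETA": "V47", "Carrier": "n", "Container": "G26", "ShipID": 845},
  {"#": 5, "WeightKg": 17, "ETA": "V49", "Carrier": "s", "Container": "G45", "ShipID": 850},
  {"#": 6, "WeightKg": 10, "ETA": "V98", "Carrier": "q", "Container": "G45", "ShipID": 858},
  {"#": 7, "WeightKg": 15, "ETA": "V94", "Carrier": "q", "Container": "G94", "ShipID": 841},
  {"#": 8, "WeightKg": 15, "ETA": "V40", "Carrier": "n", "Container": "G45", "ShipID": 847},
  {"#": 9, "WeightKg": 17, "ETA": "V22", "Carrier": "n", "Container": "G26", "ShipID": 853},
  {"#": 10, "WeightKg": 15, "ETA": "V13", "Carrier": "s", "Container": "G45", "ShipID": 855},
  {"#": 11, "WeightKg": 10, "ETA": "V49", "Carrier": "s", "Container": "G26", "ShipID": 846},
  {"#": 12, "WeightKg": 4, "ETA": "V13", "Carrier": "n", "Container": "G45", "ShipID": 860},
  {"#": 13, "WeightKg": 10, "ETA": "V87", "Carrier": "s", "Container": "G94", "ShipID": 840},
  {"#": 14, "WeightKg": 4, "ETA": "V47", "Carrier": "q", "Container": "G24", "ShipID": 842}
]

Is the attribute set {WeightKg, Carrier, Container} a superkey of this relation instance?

All 14 rows have distinct {WeightKg, Carrier, Container} values, so {WeightKg, Carrier, Container} → (all attributes) holds and {WeightKg, Carrier, Container} is a superkey.

Yes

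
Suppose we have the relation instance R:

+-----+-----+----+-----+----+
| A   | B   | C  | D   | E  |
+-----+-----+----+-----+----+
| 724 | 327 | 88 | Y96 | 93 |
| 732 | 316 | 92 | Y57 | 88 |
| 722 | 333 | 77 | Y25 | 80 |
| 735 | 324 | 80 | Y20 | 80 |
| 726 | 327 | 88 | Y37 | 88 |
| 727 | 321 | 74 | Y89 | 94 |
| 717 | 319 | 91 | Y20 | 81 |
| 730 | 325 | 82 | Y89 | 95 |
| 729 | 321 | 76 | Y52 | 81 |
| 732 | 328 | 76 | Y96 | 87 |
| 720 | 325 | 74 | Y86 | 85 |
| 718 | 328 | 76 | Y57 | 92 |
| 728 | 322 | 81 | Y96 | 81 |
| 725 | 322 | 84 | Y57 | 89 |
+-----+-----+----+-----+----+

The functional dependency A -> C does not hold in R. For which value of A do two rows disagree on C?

732

A=724: 1 row → C = 88 ✓
A=732: 2 rows → C takes values {92, 76} — violation
A=722: 1 row → C = 77 ✓
A=735: 1 row → C = 80 ✓
A=726: 1 row → C = 88 ✓
A=727: 1 row → C = 74 ✓
A=717: 1 row → C = 91 ✓
A=730: 1 row → C = 82 ✓
A=729: 1 row → C = 76 ✓
A=720: 1 row → C = 74 ✓
A=718: 1 row → C = 76 ✓
A=728: 1 row → C = 81 ✓
A=725: 1 row → C = 84 ✓
The only A value with inconsistent C is A=732.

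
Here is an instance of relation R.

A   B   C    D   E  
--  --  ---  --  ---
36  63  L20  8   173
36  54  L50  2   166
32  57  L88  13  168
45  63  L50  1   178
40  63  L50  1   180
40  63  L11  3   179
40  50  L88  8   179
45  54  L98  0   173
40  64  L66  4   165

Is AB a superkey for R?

No

Two distinct rows share (A=40, B=63), so AB does not determine every attribute — not a superkey.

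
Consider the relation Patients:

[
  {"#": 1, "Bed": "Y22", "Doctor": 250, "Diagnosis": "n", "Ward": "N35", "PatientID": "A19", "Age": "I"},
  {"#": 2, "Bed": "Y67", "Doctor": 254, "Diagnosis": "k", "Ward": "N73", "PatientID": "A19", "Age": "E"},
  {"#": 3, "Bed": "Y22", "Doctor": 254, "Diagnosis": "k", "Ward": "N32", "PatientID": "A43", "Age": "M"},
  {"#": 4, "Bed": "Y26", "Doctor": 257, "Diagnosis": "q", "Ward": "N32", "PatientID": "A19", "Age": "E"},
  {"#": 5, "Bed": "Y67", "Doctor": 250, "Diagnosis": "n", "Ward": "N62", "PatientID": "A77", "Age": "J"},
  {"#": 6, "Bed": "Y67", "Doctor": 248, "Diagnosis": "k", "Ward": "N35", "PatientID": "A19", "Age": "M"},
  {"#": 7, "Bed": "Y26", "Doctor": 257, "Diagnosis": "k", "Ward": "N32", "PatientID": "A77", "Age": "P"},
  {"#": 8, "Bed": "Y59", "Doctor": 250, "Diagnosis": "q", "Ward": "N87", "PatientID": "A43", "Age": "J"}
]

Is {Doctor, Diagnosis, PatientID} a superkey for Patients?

All 8 rows have distinct {Doctor, Diagnosis, PatientID} values, so {Doctor, Diagnosis, PatientID} → (all attributes) holds and {Doctor, Diagnosis, PatientID} is a superkey.

Yes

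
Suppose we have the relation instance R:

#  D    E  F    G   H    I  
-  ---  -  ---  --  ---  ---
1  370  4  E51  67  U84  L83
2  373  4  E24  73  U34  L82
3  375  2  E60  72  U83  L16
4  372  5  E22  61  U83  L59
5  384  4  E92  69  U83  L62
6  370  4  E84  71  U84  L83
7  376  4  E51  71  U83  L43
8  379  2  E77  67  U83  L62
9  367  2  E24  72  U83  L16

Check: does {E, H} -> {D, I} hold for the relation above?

No

(E=4, H=U84): rows 1, 6 → {D,I} = (370, L83), (370, L83) ✓
(E=4, H=U34): row 2 → {D,I} = (373, L82) ✓
(E=2, H=U83): rows 3, 8, 9 → {D,I} takes values {(375, L16), (379, L62), (367, L16)} — violation
(E=5, H=U83): row 4 → {D,I} = (372, L59) ✓
(E=4, H=U83): rows 5, 7 → {D,I} takes values {(384, L62), (376, L43)} — violation
Two rows agree on {E, H} but differ on {D, I}, so {E, H} -> {D, I} does not hold.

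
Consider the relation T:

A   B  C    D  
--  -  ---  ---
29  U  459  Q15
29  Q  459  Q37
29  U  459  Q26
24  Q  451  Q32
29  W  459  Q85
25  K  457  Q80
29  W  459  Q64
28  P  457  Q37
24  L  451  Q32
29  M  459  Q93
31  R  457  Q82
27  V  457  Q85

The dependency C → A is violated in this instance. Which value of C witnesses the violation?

C=459: 6 rows → A = 29, 29, 29, 29, 29, 29 ✓
C=451: 2 rows → A = 24, 24 ✓
C=457: 4 rows → A takes values {25, 28, 31, 27} — violation
The only C value with inconsistent A is C=457.

457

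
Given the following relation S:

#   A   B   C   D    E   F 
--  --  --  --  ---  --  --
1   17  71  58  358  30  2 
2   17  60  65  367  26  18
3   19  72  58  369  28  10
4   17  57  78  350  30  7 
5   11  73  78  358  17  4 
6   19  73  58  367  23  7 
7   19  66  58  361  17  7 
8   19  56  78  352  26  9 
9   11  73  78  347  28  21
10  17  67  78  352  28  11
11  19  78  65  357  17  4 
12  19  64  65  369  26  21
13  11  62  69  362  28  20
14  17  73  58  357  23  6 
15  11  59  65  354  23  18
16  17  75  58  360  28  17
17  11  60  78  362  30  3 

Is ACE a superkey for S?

Yes

All 17 rows have distinct ACE values, so ACE → (all attributes) holds and ACE is a superkey.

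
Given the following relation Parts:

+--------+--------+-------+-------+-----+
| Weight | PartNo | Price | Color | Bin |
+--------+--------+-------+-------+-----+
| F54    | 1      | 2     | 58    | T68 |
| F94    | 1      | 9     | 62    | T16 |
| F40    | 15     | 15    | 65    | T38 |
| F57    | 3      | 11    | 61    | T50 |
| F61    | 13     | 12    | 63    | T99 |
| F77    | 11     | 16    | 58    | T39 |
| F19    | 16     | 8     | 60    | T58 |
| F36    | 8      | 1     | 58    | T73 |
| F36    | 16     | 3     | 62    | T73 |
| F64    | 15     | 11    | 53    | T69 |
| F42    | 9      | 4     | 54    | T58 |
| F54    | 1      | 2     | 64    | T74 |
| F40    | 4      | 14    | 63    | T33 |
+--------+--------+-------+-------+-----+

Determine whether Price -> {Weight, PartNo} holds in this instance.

No

Price=2: 2 rows → {Weight,PartNo} = (F54, 1), (F54, 1) ✓
Price=9: 1 row → {Weight,PartNo} = (F94, 1) ✓
Price=15: 1 row → {Weight,PartNo} = (F40, 15) ✓
Price=11: 2 rows → {Weight,PartNo} takes values {(F57, 3), (F64, 15)} — violation
Price=12: 1 row → {Weight,PartNo} = (F61, 13) ✓
Price=16: 1 row → {Weight,PartNo} = (F77, 11) ✓
Price=8: 1 row → {Weight,PartNo} = (F19, 16) ✓
Price=1: 1 row → {Weight,PartNo} = (F36, 8) ✓
Price=3: 1 row → {Weight,PartNo} = (F36, 16) ✓
Price=4: 1 row → {Weight,PartNo} = (F42, 9) ✓
Price=14: 1 row → {Weight,PartNo} = (F40, 4) ✓
Two rows agree on Price but differ on {Weight, PartNo}, so Price -> {Weight, PartNo} does not hold.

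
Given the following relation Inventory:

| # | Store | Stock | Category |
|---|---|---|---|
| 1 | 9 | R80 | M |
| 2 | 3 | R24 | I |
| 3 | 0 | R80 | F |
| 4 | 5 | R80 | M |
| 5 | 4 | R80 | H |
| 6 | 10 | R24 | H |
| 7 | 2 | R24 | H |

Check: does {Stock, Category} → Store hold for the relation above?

(Stock=R80, Category=M): rows 1, 4 → Store takes values {9, 5} — violation
(Stock=R24, Category=I): row 2 → Store = 3 ✓
(Stock=R80, Category=F): row 3 → Store = 0 ✓
(Stock=R80, Category=H): row 5 → Store = 4 ✓
(Stock=R24, Category=H): rows 6, 7 → Store takes values {10, 2} — violation
Two rows agree on {Stock, Category} but differ on Store, so {Stock, Category} → Store does not hold.

No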